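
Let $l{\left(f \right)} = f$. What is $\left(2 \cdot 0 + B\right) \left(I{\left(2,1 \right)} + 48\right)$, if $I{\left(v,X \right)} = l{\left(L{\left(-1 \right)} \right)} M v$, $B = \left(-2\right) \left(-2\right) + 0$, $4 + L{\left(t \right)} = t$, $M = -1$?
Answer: $232$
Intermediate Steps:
$L{\left(t \right)} = -4 + t$
$B = 4$ ($B = 4 + 0 = 4$)
$I{\left(v,X \right)} = 5 v$ ($I{\left(v,X \right)} = \left(-4 - 1\right) \left(-1\right) v = \left(-5\right) \left(-1\right) v = 5 v$)
$\left(2 \cdot 0 + B\right) \left(I{\left(2,1 \right)} + 48\right) = \left(2 \cdot 0 + 4\right) \left(5 \cdot 2 + 48\right) = \left(0 + 4\right) \left(10 + 48\right) = 4 \cdot 58 = 232$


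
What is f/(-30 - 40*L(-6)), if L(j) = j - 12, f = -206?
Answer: -103/345 ≈ -0.29855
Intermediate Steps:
L(j) = -12 + j
f/(-30 - 40*L(-6)) = -206/(-30 - 40*(-12 - 6)) = -206/(-30 - 40*(-18)) = -206/(-30 + 720) = -206/690 = -206*1/690 = -103/345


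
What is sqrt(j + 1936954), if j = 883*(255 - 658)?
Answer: sqrt(1581105) ≈ 1257.4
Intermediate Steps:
j = -355849 (j = 883*(-403) = -355849)
sqrt(j + 1936954) = sqrt(-355849 + 1936954) = sqrt(1581105)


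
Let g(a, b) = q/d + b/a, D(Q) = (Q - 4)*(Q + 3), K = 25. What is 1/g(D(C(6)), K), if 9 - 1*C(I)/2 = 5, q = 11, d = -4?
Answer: -11/24 ≈ -0.45833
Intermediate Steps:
C(I) = 8 (C(I) = 18 - 2*5 = 18 - 10 = 8)
D(Q) = (-4 + Q)*(3 + Q)
g(a, b) = -11/4 + b/a (g(a, b) = 11/(-4) + b/a = 11*(-¼) + b/a = -11/4 + b/a)
1/g(D(C(6)), K) = 1/(-11/4 + 25/(-12 + 8² - 1*8)) = 1/(-11/4 + 25/(-12 + 64 - 8)) = 1/(-11/4 + 25/44) = 1/(-24/11) = -11/24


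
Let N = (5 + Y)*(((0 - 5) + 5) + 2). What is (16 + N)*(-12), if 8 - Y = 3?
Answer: -432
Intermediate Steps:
Y = 5 (Y = 8 - 1*3 = 8 - 3 = 5)
N = 20 (N = (5 + 5)*(((0 - 5) + 5) + 2) = 10*((-5 + 5) + 2) = 10*(0 + 2) = 10*2 = 20)
(16 + N)*(-12) = (16 + 20)*(-12) = 36*(-12) = -432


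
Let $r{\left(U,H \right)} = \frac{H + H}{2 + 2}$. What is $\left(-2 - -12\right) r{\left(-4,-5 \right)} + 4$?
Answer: $-21$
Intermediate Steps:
$r{\left(U,H \right)} = \frac{H}{2}$ ($r{\left(U,H \right)} = \frac{2 H}{4} = 2 H \frac{1}{4} = \frac{H}{2}$)
$\left(-2 - -12\right) r{\left(-4,-5 \right)} + 4 = \left(-2 - -12\right) \frac{1}{2} \left(-5\right) + 4 = \left(-2 + 12\right) \left(- \frac{5}{2}\right) + 4 = 10 \left(- \frac{5}{2}\right) + 4 = -25 + 4 = -21$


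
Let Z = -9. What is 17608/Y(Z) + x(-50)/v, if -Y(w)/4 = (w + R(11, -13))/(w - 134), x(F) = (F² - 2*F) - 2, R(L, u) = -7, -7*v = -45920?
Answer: -129043331/3280 ≈ -39343.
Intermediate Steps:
v = 6560 (v = -⅐*(-45920) = 6560)
x(F) = -2 + F² - 2*F
Y(w) = -4*(-7 + w)/(-134 + w) (Y(w) = -4*(w - 7)/(w - 134) = -4*(-7 + w)/(-134 + w))
17608/Y(Z) + x(-50)/v = 17608/((4*(7 - 1*(-9))/(-134 - 9))) + (-2 + (-50)² - 2*(-50))/6560 = 17608/((4*(7 + 9)/(-143))) + (-2 + 2500 + 100)*(1/6560) = 17608/((4*(-1/143)*16)) + 2598*(1/6560) = 17608/(-64/143) + 1299/3280 = 17608*(-143/64) + 1299/3280 = -314743/8 + 1299/3280 = -129043331/3280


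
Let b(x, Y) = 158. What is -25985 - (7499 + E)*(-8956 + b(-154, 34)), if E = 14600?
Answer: 194401017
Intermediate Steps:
-25985 - (7499 + E)*(-8956 + b(-154, 34)) = -25985 - (7499 + 14600)*(-8956 + 158) = -25985 - 22099*(-8798) = -25985 - 1*(-194427002) = -25985 + 194427002 = 194401017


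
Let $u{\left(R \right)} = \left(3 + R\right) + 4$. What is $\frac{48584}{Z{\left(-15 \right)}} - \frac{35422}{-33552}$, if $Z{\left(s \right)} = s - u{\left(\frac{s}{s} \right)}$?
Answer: $- \frac{814637831}{385848} \approx -2111.3$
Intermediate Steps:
$u{\left(R \right)} = 7 + R$
$Z{\left(s \right)} = -8 + s$ ($Z{\left(s \right)} = s - \left(7 + \frac{s}{s}\right) = s - \left(7 + 1\right) = s - 8 = -8 + s$)
$\frac{48584}{Z{\left(-15 \right)}} - \frac{35422}{-33552} = \frac{48584}{-8 - 15} - \frac{35422}{-33552} = \frac{48584}{-23} - - \frac{17711}{16776} = 48584 \left(- \frac{1}{23}\right) + \frac{17711}{16776} = - \frac{48584}{23} + \frac{17711}{16776} = - \frac{814637831}{385848}$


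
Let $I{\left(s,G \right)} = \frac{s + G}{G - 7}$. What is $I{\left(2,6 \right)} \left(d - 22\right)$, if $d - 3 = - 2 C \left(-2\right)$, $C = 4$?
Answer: $24$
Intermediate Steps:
$I{\left(s,G \right)} = \frac{G + s}{-7 + G}$
$d = 19$ ($d = 3 + \left(-2\right) 4 \left(-2\right) = 3 - -16 = 3 + 16 = 19$)
$I{\left(2,6 \right)} \left(d - 22\right) = \frac{6 + 2}{-7 + 6} \left(19 - 22\right) = \frac{1}{-1} \cdot 8 \left(-3\right) = \left(-1\right) 8 \left(-3\right) = \left(-8\right) \left(-3\right) = 24$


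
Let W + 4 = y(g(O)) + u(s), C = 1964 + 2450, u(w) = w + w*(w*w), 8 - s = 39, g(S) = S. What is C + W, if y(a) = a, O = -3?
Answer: -25415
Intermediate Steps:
s = -31 (s = 8 - 1*39 = 8 - 39 = -31)
u(w) = w + w**3 (u(w) = w + w*w**2 = w + w**3)
C = 4414
W = -29829 (W = -4 + (-3 + (-31 + (-31)**3)) = -4 + (-3 + (-31 - 29791)) = -4 + (-3 - 29822) = -4 - 29825 = -29829)
C + W = 4414 - 29829 = -25415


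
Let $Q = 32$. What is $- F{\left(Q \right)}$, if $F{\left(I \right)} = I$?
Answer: $-32$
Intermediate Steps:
$- F{\left(Q \right)} = \left(-1\right) 32 = -32$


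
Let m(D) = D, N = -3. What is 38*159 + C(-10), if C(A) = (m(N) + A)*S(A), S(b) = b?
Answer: 6172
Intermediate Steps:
C(A) = A*(-3 + A) (C(A) = (-3 + A)*A = A*(-3 + A))
38*159 + C(-10) = 38*159 - 10*(-3 - 10) = 6042 - 10*(-13) = 6042 + 130 = 6172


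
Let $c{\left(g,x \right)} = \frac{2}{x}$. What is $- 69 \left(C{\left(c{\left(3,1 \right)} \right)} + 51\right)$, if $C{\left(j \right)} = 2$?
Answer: $-3657$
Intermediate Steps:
$- 69 \left(C{\left(c{\left(3,1 \right)} \right)} + 51\right) = - 69 \left(2 + 51\right) = \left(-69\right) 53 = -3657$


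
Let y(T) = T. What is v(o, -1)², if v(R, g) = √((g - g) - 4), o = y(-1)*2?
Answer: -4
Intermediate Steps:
o = -2 (o = -1*2 = -2)
v(R, g) = 2*I (v(R, g) = √(0 - 4) = √(-4) = 2*I)
v(o, -1)² = (2*I)² = -4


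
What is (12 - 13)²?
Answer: 1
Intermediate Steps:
(12 - 13)² = (-1)² = 1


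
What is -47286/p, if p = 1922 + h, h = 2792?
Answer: -23643/2357 ≈ -10.031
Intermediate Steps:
p = 4714 (p = 1922 + 2792 = 4714)
-47286/p = -47286/4714 = -47286*1/4714 = -23643/2357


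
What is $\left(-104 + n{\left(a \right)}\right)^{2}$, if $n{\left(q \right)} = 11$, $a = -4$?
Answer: $8649$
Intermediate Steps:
$\left(-104 + n{\left(a \right)}\right)^{2} = \left(-104 + 11\right)^{2} = \left(-93\right)^{2} = 8649$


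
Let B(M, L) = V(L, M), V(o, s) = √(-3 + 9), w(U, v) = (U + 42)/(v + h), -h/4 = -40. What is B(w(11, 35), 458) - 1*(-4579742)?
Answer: 4579742 + √6 ≈ 4.5797e+6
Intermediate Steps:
h = 160 (h = -4*(-40) = 160)
w(U, v) = (42 + U)/(160 + v) (w(U, v) = (U + 42)/(v + 160) = (42 + U)/(160 + v))
V(o, s) = √6
B(M, L) = √6
B(w(11, 35), 458) - 1*(-4579742) = √6 - 1*(-4579742) = √6 + 4579742 = 4579742 + √6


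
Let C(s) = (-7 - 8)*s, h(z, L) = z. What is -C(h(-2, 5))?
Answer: -30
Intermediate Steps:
C(s) = -15*s
-C(h(-2, 5)) = -(-15)*(-2) = -1*30 = -30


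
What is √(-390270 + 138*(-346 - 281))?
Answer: 2*I*√119199 ≈ 690.5*I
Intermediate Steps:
√(-390270 + 138*(-346 - 281)) = √(-390270 + 138*(-627)) = √(-390270 - 86526) = √(-476796) = 2*I*√119199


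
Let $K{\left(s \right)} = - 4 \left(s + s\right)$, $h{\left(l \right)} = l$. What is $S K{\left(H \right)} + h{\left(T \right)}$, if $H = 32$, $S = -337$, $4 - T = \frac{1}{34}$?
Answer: $\frac{2933383}{34} \approx 86276.0$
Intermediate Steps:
$T = \frac{135}{34}$ ($T = 4 - \frac{1}{34} = \frac{135}{34} \approx 3.9706$)
$K{\left(s \right)} = - 8 s$ ($K{\left(s \right)} = - 4 \cdot 2 s = - 8 s$)
$S K{\left(H \right)} + h{\left(T \right)} = - 337 \left(\left(-8\right) 32\right) + \frac{135}{34} = \left(-337\right) \left(-256\right) + \frac{135}{34} = 86272 + \frac{135}{34} = \frac{2933383}{34}$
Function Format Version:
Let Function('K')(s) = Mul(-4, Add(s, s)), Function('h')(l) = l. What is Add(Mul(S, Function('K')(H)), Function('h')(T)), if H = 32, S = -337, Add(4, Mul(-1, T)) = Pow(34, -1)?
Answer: Rational(2933383, 34) ≈ 86276.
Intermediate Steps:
T = Rational(135, 34) (T = Add(4, Mul(-1, Pow(34, -1))) = Add(4, Mul(-1, Rational(1, 34))) = Add(4, Rational(-1, 34)) = Rational(135, 34) ≈ 3.9706)
Function('K')(s) = Mul(-8, s) (Function('K')(s) = Mul(-4, Mul(2, s)) = Mul(-8, s))
Add(Mul(S, Function('K')(H)), Function('h')(T)) = Add(Mul(-337, Mul(-8, 32)), Rational(135, 34)) = Add(Mul(-337, -256), Rational(135, 34)) = Add(86272, Rational(135, 34)) = Rational(2933383, 34)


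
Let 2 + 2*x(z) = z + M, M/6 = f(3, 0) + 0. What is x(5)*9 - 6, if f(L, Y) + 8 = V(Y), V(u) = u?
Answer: -417/2 ≈ -208.50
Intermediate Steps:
f(L, Y) = -8 + Y
M = -48 (M = 6*((-8 + 0) + 0) = 6*(-8 + 0) = 6*(-8) = -48)
x(z) = -25 + z/2 (x(z) = -1 + (z - 48)/2 = -1 + (-48 + z)/2 = -1 + (-24 + z/2) = -25 + z/2)
x(5)*9 - 6 = (-25 + (½)*5)*9 - 6 = (-25 + 5/2)*9 - 6 = -45/2*9 - 6 = -405/2 - 6 = -417/2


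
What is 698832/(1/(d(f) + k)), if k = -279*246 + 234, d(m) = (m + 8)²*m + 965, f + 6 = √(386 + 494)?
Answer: -48372452208 + 2403982080*√55 ≈ -3.0544e+10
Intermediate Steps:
f = -6 + 4*√55 (f = -6 + √(386 + 494) = -6 + √880 = -6 + 4*√55 ≈ 23.665)
d(m) = 965 + m*(8 + m)² (d(m) = (8 + m)²*m + 965 = m*(8 + m)² + 965 = 965 + m*(8 + m)²)
k = -68400 (k = -68634 + 234 = -68400)
698832/(1/(d(f) + k)) = 698832/(1/((965 + (-6 + 4*√55)*(8 + (-6 + 4*√55))²) - 68400)) = 698832/(1/((965 + (-6 + 4*√55)*(2 + 4*√55)²) - 68400)) = 698832/(1/((965 + (2 + 4*√55)²*(-6 + 4*√55)) - 68400)) = 698832/(1/(-67435 + (2 + 4*√55)²*(-6 + 4*√55))) = 698832*(-67435 + (2 + 4*√55)²*(-6 + 4*√55)) = -47125735920 + 698832*(2 + 4*√55)²*(-6 + 4*√55)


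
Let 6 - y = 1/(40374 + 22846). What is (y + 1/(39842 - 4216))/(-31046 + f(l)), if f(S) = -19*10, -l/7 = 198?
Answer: -2252280319/11725347398320 ≈ -0.00019209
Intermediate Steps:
l = -1386 (l = -7*198 = -1386)
f(S) = -190
y = 379319/63220 (y = 6 - 1/(40374 + 22846) = 6 - 1/63220 = 379319/63220 ≈ 6.0000)
(y + 1/(39842 - 4216))/(-31046 + f(l)) = (379319/63220 + 1/(39842 - 4216))/(-31046 - 190) = (379319/63220 + 1/35626)/(-31236) = (379319/63220 + 1/35626)*(-1/31236) = (6756840957/1126137860)*(-1/31236) = -2252280319/11725347398320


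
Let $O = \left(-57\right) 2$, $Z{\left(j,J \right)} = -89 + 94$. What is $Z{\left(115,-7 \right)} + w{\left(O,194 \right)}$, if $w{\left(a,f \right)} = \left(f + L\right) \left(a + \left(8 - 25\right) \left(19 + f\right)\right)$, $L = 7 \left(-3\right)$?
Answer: $-646150$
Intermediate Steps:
$Z{\left(j,J \right)} = 5$
$O = -114$
$L = -21$
$w{\left(a,f \right)} = \left(-21 + f\right) \left(-323 + a - 17 f\right)$ ($w{\left(a,f \right)} = \left(f - 21\right) \left(a + \left(8 - 25\right) \left(19 + f\right)\right) = \left(-21 + f\right) \left(a - 17 \left(19 + f\right)\right) = \left(-21 + f\right) \left(a - \left(323 + 17 f\right)\right) = \left(-21 + f\right) \left(-323 + a - 17 f\right)$)
$Z{\left(115,-7 \right)} + w{\left(O,194 \right)} = 5 - \left(6343 + 639812\right) = 5 + \left(6783 + 2394 - 639812 + 6596 - 22116\right) = 5 - 646155 = -646150$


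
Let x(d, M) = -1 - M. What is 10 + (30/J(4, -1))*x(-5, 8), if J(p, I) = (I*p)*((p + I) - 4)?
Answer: -115/2 ≈ -57.500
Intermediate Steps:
J(p, I) = I*p*(-4 + I + p) (J(p, I) = (I*p)*((I + p) - 4) = (I*p)*(-4 + I + p) = I*p*(-4 + I + p))
10 + (30/J(4, -1))*x(-5, 8) = 10 + (30/((-1*4*(-4 - 1 + 4))))*(-1 - 1*8) = 10 + (30/((-1*4*(-1))))*(-1 - 8) = 10 + (30/4)*(-9) = 10 + (30*(¼))*(-9) = 10 + (15/2)*(-9) = 10 - 135/2 = -115/2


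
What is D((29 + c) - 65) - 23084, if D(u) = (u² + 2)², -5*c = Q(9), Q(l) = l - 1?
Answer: 1238307736/625 ≈ 1.9813e+6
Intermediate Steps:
Q(l) = -1 + l
c = -8/5 (c = -(-1 + 9)/5 = -⅕*8 = -8/5 ≈ -1.6000)
D(u) = (2 + u²)²
D((29 + c) - 65) - 23084 = (2 + ((29 - 8/5) - 65)²)² - 23084 = (2 + (137/5 - 65)²)² - 23084 = (2 + (-188/5)²)² - 23084 = (2 + 35344/25)² - 23084 = (35394/25)² - 23084 = 1252735236/625 - 23084 = 1238307736/625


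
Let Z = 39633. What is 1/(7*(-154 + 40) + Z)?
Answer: 1/38835 ≈ 2.5750e-5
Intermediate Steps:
1/(7*(-154 + 40) + Z) = 1/(7*(-154 + 40) + 39633) = 1/(7*(-114) + 39633) = 1/(-798 + 39633) = 1/38835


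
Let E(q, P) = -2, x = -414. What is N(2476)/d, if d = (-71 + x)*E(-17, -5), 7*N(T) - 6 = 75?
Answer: 81/6790 ≈ 0.011929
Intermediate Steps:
N(T) = 81/7 (N(T) = 6/7 + (⅐)*75 = 6/7 + 75/7 = 81/7)
d = 970 (d = (-71 - 414)*(-2) = -485*(-2) = 970)
N(2476)/d = (81/7)/970 = (81/7)*(1/970) = 81/6790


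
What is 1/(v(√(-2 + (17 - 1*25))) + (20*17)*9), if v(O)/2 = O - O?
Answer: 1/3060 ≈ 0.00032680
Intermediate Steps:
v(O) = 0 (v(O) = 2*(O - O) = 2*0 = 0)
1/(v(√(-2 + (17 - 1*25))) + (20*17)*9) = 1/(0 + (20*17)*9) = 1/(0 + 340*9) = 1/(0 + 3060) = 1/3060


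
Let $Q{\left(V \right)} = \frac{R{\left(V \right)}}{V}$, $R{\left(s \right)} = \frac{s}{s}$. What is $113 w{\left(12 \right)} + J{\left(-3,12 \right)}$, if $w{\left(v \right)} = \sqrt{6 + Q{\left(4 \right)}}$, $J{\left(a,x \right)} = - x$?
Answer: $\frac{541}{2} \approx 270.5$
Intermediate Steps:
$R{\left(s \right)} = 1$
$Q{\left(V \right)} = \frac{1}{V}$ ($Q{\left(V \right)} = 1 \frac{1}{V} = \frac{1}{V}$)
$w{\left(v \right)} = \frac{5}{2}$ ($w{\left(v \right)} = \sqrt{6 + \frac{1}{4}} = \sqrt{\frac{25}{4}} = \frac{5}{2}$)
$113 w{\left(12 \right)} + J{\left(-3,12 \right)} = 113 \cdot \frac{5}{2} - 12 = \frac{565}{2} - 12 = \frac{541}{2}$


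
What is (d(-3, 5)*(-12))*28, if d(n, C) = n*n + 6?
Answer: -5040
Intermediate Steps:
d(n, C) = 6 + n² (d(n, C) = n² + 6 = 6 + n²)
(d(-3, 5)*(-12))*28 = ((6 + (-3)²)*(-12))*28 = ((6 + 9)*(-12))*28 = (15*(-12))*28 = -180*28 = -5040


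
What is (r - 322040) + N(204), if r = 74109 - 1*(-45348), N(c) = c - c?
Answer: -202583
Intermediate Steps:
N(c) = 0
r = 119457 (r = 74109 + 45348 = 119457)
(r - 322040) + N(204) = (119457 - 322040) + 0 = -202583 + 0 = -202583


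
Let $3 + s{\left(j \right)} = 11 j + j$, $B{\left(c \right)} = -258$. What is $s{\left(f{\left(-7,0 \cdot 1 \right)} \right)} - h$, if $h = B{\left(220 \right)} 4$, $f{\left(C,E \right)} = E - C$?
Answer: $1113$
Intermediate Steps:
$s{\left(j \right)} = -3 + 12 j$ ($s{\left(j \right)} = -3 + \left(11 j + j\right) = -3 + 12 j$)
$h = -1032$ ($h = \left(-258\right) 4 = -1032$)
$s{\left(f{\left(-7,0 \cdot 1 \right)} \right)} - h = \left(-3 + 12 \left(0 \cdot 1 - -7\right)\right) - -1032 = \left(-3 + 12 \left(0 + 7\right)\right) + 1032 = \left(-3 + 12 \cdot 7\right) + 1032 = \left(-3 + 84\right) + 1032 = 81 + 1032 = 1113$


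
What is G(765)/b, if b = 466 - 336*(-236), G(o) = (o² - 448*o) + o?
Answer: 121635/39881 ≈ 3.0499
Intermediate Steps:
G(o) = o² - 447*o
b = 79762 (b = 466 + 79296 = 79762)
G(765)/b = (765*(-447 + 765))/79762 = (765*318)*(1/79762) = 243270*(1/79762) = 121635/39881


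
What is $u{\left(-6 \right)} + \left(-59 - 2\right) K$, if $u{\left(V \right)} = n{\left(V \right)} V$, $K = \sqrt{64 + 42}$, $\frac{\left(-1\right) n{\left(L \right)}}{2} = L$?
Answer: $-72 - 61 \sqrt{106} \approx -700.03$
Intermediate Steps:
$n{\left(L \right)} = - 2 L$
$K = \sqrt{106} \approx 10.296$
$u{\left(V \right)} = - 2 V^{2}$ ($u{\left(V \right)} = - 2 V V = - 2 V^{2}$)
$u{\left(-6 \right)} + \left(-59 - 2\right) K = - 2 \left(-6\right)^{2} + \left(-59 - 2\right) \sqrt{106} = \left(-2\right) 36 + \left(-59 - 2\right) \sqrt{106} = -72 - 61 \sqrt{106}$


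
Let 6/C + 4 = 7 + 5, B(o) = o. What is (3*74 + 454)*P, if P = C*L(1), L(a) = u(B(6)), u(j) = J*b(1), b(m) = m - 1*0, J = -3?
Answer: -1521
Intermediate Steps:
b(m) = m (b(m) = m + 0 = m)
C = ¾ (C = 6/(-4 + (7 + 5)) = 6/(-4 + 12) = 6/8 = 6*(⅛) = ¾ ≈ 0.75000)
u(j) = -3 (u(j) = -3*1 = -3)
L(a) = -3
P = -9/4 (P = (¾)*(-3) = -9/4 ≈ -2.2500)
(3*74 + 454)*P = (3*74 + 454)*(-9/4) = (222 + 454)*(-9/4) = 676*(-9/4) = -1521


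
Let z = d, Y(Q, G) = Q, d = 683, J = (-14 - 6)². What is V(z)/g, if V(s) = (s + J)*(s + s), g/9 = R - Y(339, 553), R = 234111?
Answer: 246563/350658 ≈ 0.70314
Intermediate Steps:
J = 400 (J = (-20)² = 400)
z = 683
g = 2103948 (g = 9*(234111 - 1*339) = 9*(234111 - 339) = 9*233772 = 2103948)
V(s) = 2*s*(400 + s) (V(s) = (s + 400)*(s + s) = (400 + s)*(2*s) = 2*s*(400 + s))
V(z)/g = (2*683*(400 + 683))/2103948 = (2*683*1083)*(1/2103948) = 1479378*(1/2103948) = 246563/350658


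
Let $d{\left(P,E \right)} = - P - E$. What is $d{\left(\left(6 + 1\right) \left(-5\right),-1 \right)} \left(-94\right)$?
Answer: $-3384$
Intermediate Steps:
$d{\left(P,E \right)} = - E - P$
$d{\left(\left(6 + 1\right) \left(-5\right),-1 \right)} \left(-94\right) = \left(\left(-1\right) \left(-1\right) - \left(6 + 1\right) \left(-5\right)\right) \left(-94\right) = \left(1 - 7 \left(-5\right)\right) \left(-94\right) = \left(1 - -35\right) \left(-94\right) = \left(1 + 35\right) \left(-94\right) = 36 \left(-94\right) = -3384$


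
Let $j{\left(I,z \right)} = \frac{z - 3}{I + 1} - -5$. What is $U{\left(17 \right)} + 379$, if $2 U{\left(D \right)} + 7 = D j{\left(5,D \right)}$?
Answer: $\frac{2627}{6} \approx 437.83$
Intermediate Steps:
$j{\left(I,z \right)} = 5 + \frac{-3 + z}{1 + I}$ ($j{\left(I,z \right)} = \frac{-3 + z}{1 + I} + 5 = 5 + \frac{-3 + z}{1 + I}$)
$U{\left(D \right)} = - \frac{7}{2} + \frac{D \left(\frac{9}{2} + \frac{D}{6}\right)}{2}$ ($U{\left(D \right)} = - \frac{7}{2} + \frac{D \frac{2 + D + 5 \cdot 5}{1 + 5}}{2} = - \frac{7}{2} + \frac{D \frac{2 + D + 25}{6}}{2} = - \frac{7}{2} + \frac{D \frac{27 + D}{6}}{2} = - \frac{7}{2} + \frac{D \left(\frac{9}{2} + \frac{D}{6}\right)}{2}$)
$U{\left(17 \right)} + 379 = \left(- \frac{7}{2} + \frac{1}{12} \cdot 17 \left(27 + 17\right)\right) + 379 = \left(- \frac{7}{2} + \frac{1}{12} \cdot 17 \cdot 44\right) + 379 = \left(- \frac{7}{2} + \frac{187}{3}\right) + 379 = \frac{353}{6} + 379 = \frac{2627}{6}$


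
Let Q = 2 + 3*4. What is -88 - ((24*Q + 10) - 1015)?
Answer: 581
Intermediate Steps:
Q = 14 (Q = 2 + 12 = 14)
-88 - ((24*Q + 10) - 1015) = -88 - ((24*14 + 10) - 1015) = -88 - ((336 + 10) - 1015) = -88 - (346 - 1015) = -88 - 1*(-669) = -88 + 669 = 581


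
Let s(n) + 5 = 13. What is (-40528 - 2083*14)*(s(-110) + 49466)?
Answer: -3447843060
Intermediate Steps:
s(n) = 8 (s(n) = -5 + 13 = 8)
(-40528 - 2083*14)*(s(-110) + 49466) = (-40528 - 2083*14)*(8 + 49466) = (-40528 - 29162)*49474 = -69690*49474 = -3447843060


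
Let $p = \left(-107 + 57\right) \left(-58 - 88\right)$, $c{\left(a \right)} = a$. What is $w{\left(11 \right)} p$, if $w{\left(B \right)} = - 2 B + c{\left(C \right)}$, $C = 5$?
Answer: $-124100$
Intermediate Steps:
$p = 7300$ ($p = \left(-50\right) \left(-146\right) = 7300$)
$w{\left(B \right)} = 5 - 2 B$ ($w{\left(B \right)} = - 2 B + 5 = 5 - 2 B$)
$w{\left(11 \right)} p = \left(5 - 22\right) 7300 = \left(-17\right) 7300 = -124100$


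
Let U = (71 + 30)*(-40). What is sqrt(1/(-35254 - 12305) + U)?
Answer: I*sqrt(9137908310799)/47559 ≈ 63.561*I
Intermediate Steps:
U = -4040 (U = 101*(-40) = -4040)
sqrt(1/(-35254 - 12305) + U) = sqrt(1/(-35254 - 12305) - 4040) = sqrt(1/(-47559) - 4040) = sqrt(-1/47559 - 4040) = sqrt(-192138361/47559) = I*sqrt(9137908310799)/47559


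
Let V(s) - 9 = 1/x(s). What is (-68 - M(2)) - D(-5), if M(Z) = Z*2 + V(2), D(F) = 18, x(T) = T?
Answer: -199/2 ≈ -99.500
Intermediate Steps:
V(s) = 9 + 1/s
M(Z) = 19/2 + 2*Z (M(Z) = Z*2 + (9 + 1/2) = 2*Z + (9 + ½) = 2*Z + 19/2 = 19/2 + 2*Z)
(-68 - M(2)) - D(-5) = (-68 - (19/2 + 2*2)) - 1*18 = (-68 - (19/2 + 4)) - 18 = (-68 - 1*27/2) - 18 = (-68 - 27/2) - 18 = -163/2 - 18 = -199/2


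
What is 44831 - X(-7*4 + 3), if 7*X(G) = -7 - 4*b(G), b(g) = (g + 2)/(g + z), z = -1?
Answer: 4079758/91 ≈ 44833.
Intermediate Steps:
b(g) = (2 + g)/(-1 + g) (b(g) = (g + 2)/(g - 1) = (2 + g)/(-1 + g))
X(G) = -1 - 4*(2 + G)/(7*(-1 + G)) (X(G) = (-7 - 4*(2 + G)/(-1 + G))/7 = -1 - 4*(2 + G)/(7*(-1 + G)))
44831 - X(-7*4 + 3) = 44831 - (-1 - 11*(-7*4 + 3))/(7*(-1 + (-7*4 + 3))) = 44831 - (-1 - 11*(-28 + 3))/(7*(-1 + (-28 + 3))) = 44831 - (-1 - 11*(-25))/(7*(-1 - 25)) = 44831 - (-1 + 275)/(7*(-26)) = 44831 - (-1)*274/(7*26) = 44831 - 1*(-137/91) = 44831 + 137/91 = 4079758/91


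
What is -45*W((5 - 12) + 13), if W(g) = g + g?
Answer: -540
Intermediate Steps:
W(g) = 2*g
-45*W((5 - 12) + 13) = -90*((5 - 12) + 13) = -90*(-7 + 13) = -90*6 = -45*12 = -540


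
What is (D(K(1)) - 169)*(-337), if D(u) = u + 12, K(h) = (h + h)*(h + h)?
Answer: 51561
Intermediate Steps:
K(h) = 4*h**2 (K(h) = (2*h)*(2*h) = 4*h**2)
D(u) = 12 + u
(D(K(1)) - 169)*(-337) = ((12 + 4*1**2) - 169)*(-337) = ((12 + 4*1) - 169)*(-337) = ((12 + 4) - 169)*(-337) = (16 - 169)*(-337) = -153*(-337) = 51561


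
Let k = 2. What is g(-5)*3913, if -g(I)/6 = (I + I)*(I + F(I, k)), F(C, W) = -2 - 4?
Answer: -2582580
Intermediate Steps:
F(C, W) = -6
g(I) = -12*I*(-6 + I) (g(I) = -6*(I + I)*(I - 6) = -6*2*I*(-6 + I) = -12*I*(-6 + I))
g(-5)*3913 = (12*(-5)*(6 - 1*(-5)))*3913 = (12*(-5)*(6 + 5))*3913 = (12*(-5)*11)*3913 = -660*3913 = -2582580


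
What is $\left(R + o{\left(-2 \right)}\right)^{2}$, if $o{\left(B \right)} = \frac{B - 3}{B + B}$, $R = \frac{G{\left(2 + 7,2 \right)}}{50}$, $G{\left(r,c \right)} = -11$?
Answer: $\frac{10609}{10000} \approx 1.0609$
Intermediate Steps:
$R = - \frac{11}{50} \approx -0.22$
$o{\left(B \right)} = \frac{-3 + B}{2 B}$
$\left(R + o{\left(-2 \right)}\right)^{2} = \left(- \frac{11}{50} + \frac{-3 - 2}{2 \left(-2\right)}\right)^{2} = \left(- \frac{11}{50} + \frac{1}{2} \left(- \frac{1}{2}\right) \left(-5\right)\right)^{2} = \left(- \frac{11}{50} + \frac{5}{4}\right)^{2} = \left(\frac{103}{100}\right)^{2} = \frac{10609}{10000}$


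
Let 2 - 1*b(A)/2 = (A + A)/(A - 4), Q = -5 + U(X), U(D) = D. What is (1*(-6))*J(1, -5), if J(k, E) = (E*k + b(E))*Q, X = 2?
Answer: -58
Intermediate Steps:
Q = -3 (Q = -5 + 2 = -3)
b(A) = 4 - 4*A/(-4 + A) (b(A) = 4 - 2*(A + A)/(A - 4) = 4 - 2*2*A/(-4 + A) = 4 - 4*A/(-4 + A))
J(k, E) = 48/(-4 + E) - 3*E*k (J(k, E) = (E*k - 16/(-4 + E))*(-3) = (-16/(-4 + E) + E*k)*(-3) = 48/(-4 + E) - 3*E*k)
(1*(-6))*J(1, -5) = (1*(-6))*(3*(16 - 1*(-5)*1*(-4 - 5))/(-4 - 5)) = -18*(16 - 1*(-5)*1*(-9))/(-9) = -18*(-1)*(16 - 45)/9 = -18*(-1)*(-29)/9 = -6*29/3 = -58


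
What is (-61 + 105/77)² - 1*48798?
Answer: -5474222/121 ≈ -45242.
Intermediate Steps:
(-61 + 105/77)² - 1*48798 = (-61 + 105*(1/77))² - 48798 = (-61 + 15/11)² - 48798 = (-656/11)² - 48798 = 430336/121 - 48798 = -5474222/121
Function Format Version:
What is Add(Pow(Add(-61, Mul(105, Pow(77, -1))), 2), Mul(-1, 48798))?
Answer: Rational(-5474222, 121) ≈ -45242.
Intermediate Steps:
Add(Pow(Add(-61, Mul(105, Pow(77, -1))), 2), Mul(-1, 48798)) = Add(Pow(Add(-61, Mul(105, Rational(1, 77))), 2), -48798) = Add(Pow(Add(-61, Rational(15, 11)), 2), -48798) = Add(Pow(Rational(-656, 11), 2), -48798) = Add(Rational(430336, 121), -48798) = Rational(-5474222, 121)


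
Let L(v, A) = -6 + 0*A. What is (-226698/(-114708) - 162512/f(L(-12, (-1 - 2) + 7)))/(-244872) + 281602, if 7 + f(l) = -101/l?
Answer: 77780268191121427/276206310864 ≈ 2.8160e+5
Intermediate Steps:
L(v, A) = -6 (L(v, A) = -6 + 0 = -6)
f(l) = -7 - 101/l
(-226698/(-114708) - 162512/f(L(-12, (-1 - 2) + 7)))/(-244872) + 281602 = (-226698/(-114708) - 162512/(-7 - 101/(-6)))/(-244872) + 281602 = (-226698*(-1/114708) - 162512/(-7 - 101*(-1/6)))*(-1/244872) + 281602 = (37783/19118 - 162512/(-7 + 101/6))*(-1/244872) + 281602 = (37783/19118 - 162512/59/6)*(-1/244872) + 281602 = (37783/19118 - 162512*6/59)*(-1/244872) + 281602 = (37783/19118 - 975072/59)*(-1/244872) + 281602 = -18639197299/1127962*(-1/244872) + 281602 = 18639197299/276206310864 + 281602 = 77780268191121427/276206310864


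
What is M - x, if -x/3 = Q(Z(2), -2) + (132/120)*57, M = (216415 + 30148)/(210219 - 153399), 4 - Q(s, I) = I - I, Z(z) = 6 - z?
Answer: 2323249/11364 ≈ 204.44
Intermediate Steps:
Q(s, I) = 4 (Q(s, I) = 4 - (I - I) = 4 - 1*0 = 4 + 0 = 4)
M = 246563/56820 ≈ 4.3394
x = -2001/10 (x = -3*(4 + (132/120)*57) = -3*(4 + (132*(1/120))*57) = -3*(4 + (11/10)*57) = -3*(4 + 627/10) = -3*667/10 = -2001/10 ≈ -200.10)
M - x = 246563/56820 - 1*(-2001/10) = 246563/56820 + 2001/10 = 2323249/11364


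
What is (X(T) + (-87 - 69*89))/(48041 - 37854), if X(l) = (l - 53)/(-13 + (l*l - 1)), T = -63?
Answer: -24631856/40289585 ≈ -0.61137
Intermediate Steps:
X(l) = (-53 + l)/(-14 + l²) (X(l) = (-53 + l)/(-13 + (l² - 1)) = (-53 + l)/(-13 + (-1 + l²)) = (-53 + l)/(-14 + l²))
(X(T) + (-87 - 69*89))/(48041 - 37854) = ((-53 - 63)/(-14 + (-63)²) + (-87 - 69*89))/(48041 - 37854) = (-116/(-14 + 3969) + (-87 - 6141))/10187 = (-116/3955 - 6228)*(1/10187) = -24631856/3955*1/10187 = -24631856/40289585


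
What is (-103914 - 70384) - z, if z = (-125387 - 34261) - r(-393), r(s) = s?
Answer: -15043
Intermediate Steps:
z = -159255 (z = (-125387 - 34261) - 1*(-393) = -159648 + 393 = -159255)
(-103914 - 70384) - z = (-103914 - 70384) - 1*(-159255) = -174298 + 159255 = -15043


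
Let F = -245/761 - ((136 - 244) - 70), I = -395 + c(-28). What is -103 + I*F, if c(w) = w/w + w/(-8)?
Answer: -105758119/1522 ≈ -69486.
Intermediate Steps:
c(w) = 1 - w/8 (c(w) = 1 + w*(-1/8) = 1 - w/8)
I = -781/2 (I = -395 + (1 - 1/8*(-28)) = -395 + (1 + 7/2) = -395 + 9/2 = -781/2 ≈ -390.50)
F = 135213/761 (F = -245*1/761 - (-108 - 70) = -245/761 - 1*(-178) = -245/761 + 178 = 135213/761 ≈ 177.68)
-103 + I*F = -103 - 781/2*135213/761 = -103 - 105601353/1522 = -105758119/1522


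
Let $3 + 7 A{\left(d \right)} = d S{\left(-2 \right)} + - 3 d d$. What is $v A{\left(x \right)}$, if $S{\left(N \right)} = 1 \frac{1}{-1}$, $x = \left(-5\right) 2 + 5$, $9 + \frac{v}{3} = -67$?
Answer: $\frac{16644}{7} \approx 2377.7$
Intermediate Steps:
$v = -228$ ($v = -27 + 3 \left(-67\right) = -27 - 201 = -228$)
$x = -5$ ($x = -10 + 5 = -5$)
$S{\left(N \right)} = -1$ ($S{\left(N \right)} = 1 \left(-1\right) = -1$)
$A{\left(d \right)} = - \frac{3}{7} - \frac{3 d^{2}}{7} - \frac{d}{7}$ ($A{\left(d \right)} = - \frac{3}{7} + \frac{d \left(-1\right) + - 3 d d}{7} = - \frac{3}{7} + \frac{- d - 3 d^{2}}{7} = - \frac{3}{7} - \left(\frac{d}{7} + \frac{3 d^{2}}{7}\right) = - \frac{3}{7} - \frac{3 d^{2}}{7} - \frac{d}{7}$)
$v A{\left(x \right)} = - 228 \left(- \frac{3}{7} - \frac{3 \left(-5\right)^{2}}{7} - - \frac{5}{7}\right) = - 228 \left(- \frac{3}{7} - \frac{75}{7} + \frac{5}{7}\right) = \left(-228\right) \left(- \frac{73}{7}\right) = \frac{16644}{7}$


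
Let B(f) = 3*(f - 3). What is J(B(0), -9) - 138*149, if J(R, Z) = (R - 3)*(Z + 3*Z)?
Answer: -20130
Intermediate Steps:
B(f) = -9 + 3*f (B(f) = 3*(-3 + f) = -9 + 3*f)
J(R, Z) = 4*Z*(-3 + R) (J(R, Z) = (-3 + R)*(4*Z) = 4*Z*(-3 + R))
J(B(0), -9) - 138*149 = 4*(-9)*(-3 + (-9 + 3*0)) - 138*149 = 4*(-9)*(-3 + (-9 + 0)) - 20562 = 4*(-9)*(-3 - 9) - 20562 = 4*(-9)*(-12) - 20562 = 432 - 20562 = -20130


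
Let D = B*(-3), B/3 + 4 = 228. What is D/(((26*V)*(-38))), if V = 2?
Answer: 252/247 ≈ 1.0202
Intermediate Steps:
B = 672 (B = -12 + 3*228 = -12 + 684 = 672)
D = -2016 (D = 672*(-3) = -2016)
D/(((26*V)*(-38))) = -2016/((26*2)*(-38)) = -2016/(52*(-38)) = -2016/(-1976) = -2016*(-1/1976) = 252/247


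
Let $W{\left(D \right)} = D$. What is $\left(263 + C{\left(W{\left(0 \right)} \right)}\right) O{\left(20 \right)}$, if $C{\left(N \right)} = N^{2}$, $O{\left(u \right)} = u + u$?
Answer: $10520$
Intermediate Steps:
$O{\left(u \right)} = 2 u$
$\left(263 + C{\left(W{\left(0 \right)} \right)}\right) O{\left(20 \right)} = \left(263 + 0^{2}\right) 2 \cdot 20 = \left(263 + 0\right) 40 = 263 \cdot 40 = 10520$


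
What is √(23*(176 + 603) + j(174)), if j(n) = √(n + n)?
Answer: √(17917 + 2*√87) ≈ 133.92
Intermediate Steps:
j(n) = √2*√n (j(n) = √(2*n) = √2*√n)
√(23*(176 + 603) + j(174)) = √(23*(176 + 603) + √2*√174) = √(23*779 + 2*√87) = √(17917 + 2*√87)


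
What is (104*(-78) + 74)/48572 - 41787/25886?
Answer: -279718729/157166849 ≈ -1.7798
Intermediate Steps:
(104*(-78) + 74)/48572 - 41787/25886 = (-8112 + 74)*(1/48572) - 41787*1/25886 = -8038*1/48572 - 41787/25886 = -4019/24286 - 41787/25886 = -279718729/157166849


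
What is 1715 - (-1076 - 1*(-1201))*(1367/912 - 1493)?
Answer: 171595205/912 ≈ 1.8815e+5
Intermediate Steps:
1715 - (-1076 - 1*(-1201))*(1367/912 - 1493) = 1715 - (-1076 + 1201)*(1367*(1/912) - 1493) = 1715 - 125*(1367/912 - 1493) = 1715 - 125*(-1360249)/912 = 1715 - 1*(-170031125/912) = 1715 + 170031125/912 = 171595205/912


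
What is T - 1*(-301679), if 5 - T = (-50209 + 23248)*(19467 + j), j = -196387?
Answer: -4769638436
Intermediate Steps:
T = -4769940115 (T = 5 - (-50209 + 23248)*(19467 - 196387) = 5 - (-26961)*(-176920) = 5 - 1*4769940120 = 5 - 4769940120 = -4769940115)
T - 1*(-301679) = -4769940115 - 1*(-301679) = -4769940115 + 301679 = -4769638436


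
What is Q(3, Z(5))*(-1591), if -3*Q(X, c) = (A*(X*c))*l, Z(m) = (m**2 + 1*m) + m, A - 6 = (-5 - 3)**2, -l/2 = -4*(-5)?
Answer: -155918000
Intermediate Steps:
l = -40 (l = -(-8)*(-5) = -2*20 = -40)
A = 70 (A = 6 + (-5 - 3)**2 = 6 + (-8)**2 = 6 + 64 = 70)
Z(m) = m**2 + 2*m (Z(m) = (m**2 + m) + m = (m + m**2) + m = m**2 + 2*m)
Q(X, c) = 2800*X*c/3 (Q(X, c) = -70*(X*c)*(-40)/3 = -70*X*c*(-40)/3 = -(-2800)*X*c/3 = 2800*X*c/3)
Q(3, Z(5))*(-1591) = ((2800/3)*3*(5*(2 + 5)))*(-1591) = ((2800/3)*3*(5*7))*(-1591) = ((2800/3)*3*35)*(-1591) = 98000*(-1591) = -155918000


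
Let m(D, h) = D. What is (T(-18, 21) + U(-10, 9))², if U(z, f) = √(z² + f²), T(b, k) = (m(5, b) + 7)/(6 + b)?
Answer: (-1 + √181)² ≈ 155.09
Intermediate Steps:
T(b, k) = 12/(6 + b) (T(b, k) = (5 + 7)/(6 + b) = 12/(6 + b))
U(z, f) = √(f² + z²)
(T(-18, 21) + U(-10, 9))² = (12/(6 - 18) + √(9² + (-10)²))² = (12/(-12) + √(81 + 100))² = (12*(-1/12) + √181)² = (-1 + √181)²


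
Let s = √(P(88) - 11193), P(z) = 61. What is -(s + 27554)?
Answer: -27554 - 22*I*√23 ≈ -27554.0 - 105.51*I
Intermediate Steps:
s = 22*I*√23 (s = √(61 - 11193) = √(-11132) = 22*I*√23 ≈ 105.51*I)
-(s + 27554) = -(22*I*√23 + 27554) = -(27554 + 22*I*√23) = -27554 - 22*I*√23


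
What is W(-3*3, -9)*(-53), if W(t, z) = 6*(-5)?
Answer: 1590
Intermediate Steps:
W(t, z) = -30
W(-3*3, -9)*(-53) = -30*(-53) = 1590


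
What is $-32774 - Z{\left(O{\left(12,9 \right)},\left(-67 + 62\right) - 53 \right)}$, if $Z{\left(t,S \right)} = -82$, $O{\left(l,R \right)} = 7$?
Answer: $-32692$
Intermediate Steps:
$-32774 - Z{\left(O{\left(12,9 \right)},\left(-67 + 62\right) - 53 \right)} = -32774 - -82 = -32774 + 82 = -32692$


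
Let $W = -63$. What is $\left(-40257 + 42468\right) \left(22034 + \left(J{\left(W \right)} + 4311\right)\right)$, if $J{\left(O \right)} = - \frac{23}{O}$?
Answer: $\frac{1223241646}{21} \approx 5.825 \cdot 10^{7}$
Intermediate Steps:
$\left(-40257 + 42468\right) \left(22034 + \left(J{\left(W \right)} + 4311\right)\right) = \left(-40257 + 42468\right) \left(22034 + \left(- \frac{23}{-63} + 4311\right)\right) = 2211 \left(22034 + \left(\left(-23\right) \left(- \frac{1}{63}\right) + 4311\right)\right) = 2211 \left(22034 + \left(\frac{23}{63} + 4311\right)\right) = 2211 \left(22034 + \frac{271616}{63}\right) = 2211 \cdot \frac{1659758}{63} = \frac{1223241646}{21}$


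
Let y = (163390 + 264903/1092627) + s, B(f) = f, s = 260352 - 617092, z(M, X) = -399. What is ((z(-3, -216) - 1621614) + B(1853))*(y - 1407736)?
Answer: 944763645905087680/364209 ≈ 2.5940e+12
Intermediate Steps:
s = -356740
y = -70419721849/364209 (y = (163390 + 264903/1092627) - 356740 = (163390 + 264903*(1/1092627)) - 356740 = (163390 + 88301/364209) - 356740 = 59508196811/364209 - 356740 = -70419721849/364209 ≈ -1.9335e+5)
((z(-3, -216) - 1621614) + B(1853))*(y - 1407736) = ((-399 - 1621614) + 1853)*(-70419721849/364209 - 1407736) = (-1622013 + 1853)*(-583129842673/364209) = -1620160*(-583129842673/364209) = 944763645905087680/364209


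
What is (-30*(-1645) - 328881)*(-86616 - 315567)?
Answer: 112422616173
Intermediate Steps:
(-30*(-1645) - 328881)*(-86616 - 315567) = (49350 - 328881)*(-402183) = -279531*(-402183) = 112422616173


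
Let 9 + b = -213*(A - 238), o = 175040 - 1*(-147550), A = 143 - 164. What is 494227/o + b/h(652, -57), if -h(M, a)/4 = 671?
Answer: -2058364244/108228945 ≈ -19.019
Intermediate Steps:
A = -21
h(M, a) = -2684 (h(M, a) = -4*671 = -2684)
o = 322590 (o = 175040 + 147550 = 322590)
b = 55158 (b = -9 - 213*(-21 - 238) = -9 - 213*(-259) = -9 + 55167 = 55158)
494227/o + b/h(652, -57) = 494227/322590 + 55158/(-2684) = 494227*(1/322590) + 55158*(-1/2684) = 494227/322590 - 27579/1342 = -2058364244/108228945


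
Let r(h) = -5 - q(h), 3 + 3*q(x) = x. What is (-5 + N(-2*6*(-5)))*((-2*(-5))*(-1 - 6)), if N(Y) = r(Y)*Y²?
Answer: 6048350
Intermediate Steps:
q(x) = -1 + x/3
r(h) = -4 - h/3 (r(h) = -5 - (-1 + h/3) = -5 + (1 - h/3) = -4 - h/3)
N(Y) = Y²*(-4 - Y/3) (N(Y) = (-4 - Y/3)*Y² = Y²*(-4 - Y/3))
(-5 + N(-2*6*(-5)))*((-2*(-5))*(-1 - 6)) = (-5 + (-2*6*(-5))²*(-12 - (-2*6)*(-5))/3)*((-2*(-5))*(-1 - 6)) = (-5 + (-12*(-5))²*(-12 - (-12)*(-5))/3)*(10*(-7)) = (-5 + (⅓)*60²*(-12 - 1*60))*(-70) = (-5 + (⅓)*3600*(-12 - 60))*(-70) = (-5 + (⅓)*3600*(-72))*(-70) = (-5 - 86400)*(-70) = -86405*(-70) = 6048350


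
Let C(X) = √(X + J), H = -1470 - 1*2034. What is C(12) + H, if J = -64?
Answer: -3504 + 2*I*√13 ≈ -3504.0 + 7.2111*I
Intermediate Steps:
H = -3504 (H = -1470 - 2034 = -3504)
C(X) = √(-64 + X) (C(X) = √(X - 64) = √(-64 + X))
C(12) + H = √(-64 + 12) - 3504 = √(-52) - 3504 = 2*I*√13 - 3504 = -3504 + 2*I*√13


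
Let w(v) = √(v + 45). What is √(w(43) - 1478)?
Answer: √(-1478 + 2*√22) ≈ 38.323*I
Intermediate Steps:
w(v) = √(45 + v)
√(w(43) - 1478) = √(√(45 + 43) - 1478) = √(√88 - 1478) = √(2*√22 - 1478) = √(-1478 + 2*√22)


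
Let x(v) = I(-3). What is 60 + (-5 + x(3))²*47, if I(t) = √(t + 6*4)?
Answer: 2222 - 470*√21 ≈ 68.189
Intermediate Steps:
I(t) = √(24 + t) (I(t) = √(t + 24) = √(24 + t))
x(v) = √21 (x(v) = √(24 - 3) = √21)
60 + (-5 + x(3))²*47 = 60 + (-5 + √21)²*47 = 60 + 47*(-5 + √21)²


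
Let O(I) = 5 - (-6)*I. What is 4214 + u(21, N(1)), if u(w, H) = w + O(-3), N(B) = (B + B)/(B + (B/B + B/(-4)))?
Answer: 4222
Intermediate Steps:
O(I) = 5 + 6*I
N(B) = 2*B/(1 + 3*B/4) (N(B) = (2*B)/(B + (1 + B*(-¼))) = (2*B)/(B + (1 - B/4)) = (2*B)/(1 + 3*B/4) = 2*B/(1 + 3*B/4))
u(w, H) = -13 + w (u(w, H) = w + (5 + 6*(-3)) = w + (5 - 18) = w - 13 = -13 + w)
4214 + u(21, N(1)) = 4214 + (-13 + 21) = 4214 + 8 = 4222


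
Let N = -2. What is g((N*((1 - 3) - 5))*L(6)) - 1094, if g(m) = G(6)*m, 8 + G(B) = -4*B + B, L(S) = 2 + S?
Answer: -4006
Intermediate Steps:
G(B) = -8 - 3*B (G(B) = -8 + (-4*B + B) = -8 - 3*B)
g(m) = -26*m (g(m) = (-8 - 3*6)*m = (-8 - 18)*m = -26*m)
g((N*((1 - 3) - 5))*L(6)) - 1094 = -26*(-2*((1 - 3) - 5))*(2 + 6) - 1094 = -26*(-2*(-2 - 5))*8 - 1094 = -26*(-2*(-7))*8 - 1094 = -364*8 - 1094 = -26*112 - 1094 = -2912 - 1094 = -4006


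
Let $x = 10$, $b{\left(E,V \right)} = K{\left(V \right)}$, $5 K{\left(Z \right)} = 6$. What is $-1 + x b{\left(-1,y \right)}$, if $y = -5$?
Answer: $11$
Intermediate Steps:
$K{\left(Z \right)} = \frac{6}{5}$ ($K{\left(Z \right)} = \frac{1}{5} \cdot 6 = \frac{6}{5}$)
$b{\left(E,V \right)} = \frac{6}{5}$
$-1 + x b{\left(-1,y \right)} = -1 + 10 \cdot \frac{6}{5} = -1 + 12 = 11$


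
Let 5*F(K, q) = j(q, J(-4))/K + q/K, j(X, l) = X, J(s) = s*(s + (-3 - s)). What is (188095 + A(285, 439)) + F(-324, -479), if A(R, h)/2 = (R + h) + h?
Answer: 154241489/810 ≈ 1.9042e+5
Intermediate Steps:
J(s) = -3*s (J(s) = s*(-3) = -3*s)
F(K, q) = 2*q/(5*K) (F(K, q) = (q/K + q/K)/5 = (2*q/K)/5 = 2*q/(5*K))
A(R, h) = 2*R + 4*h (A(R, h) = 2*((R + h) + h) = 2*(R + 2*h) = 2*R + 4*h)
(188095 + A(285, 439)) + F(-324, -479) = (188095 + (2*285 + 4*439)) + (2/5)*(-479)/(-324) = (188095 + (570 + 1756)) + (2/5)*(-479)*(-1/324) = (188095 + 2326) + 479/810 = 190421 + 479/810 = 154241489/810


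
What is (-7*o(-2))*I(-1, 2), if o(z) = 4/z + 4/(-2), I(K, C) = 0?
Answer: 0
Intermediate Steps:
o(z) = -2 + 4/z (o(z) = 4/z + 4*(-½) = 4/z - 2 = -2 + 4/z)
(-7*o(-2))*I(-1, 2) = -7*(-2 + 4/(-2))*0 = -7*(-2 + 4*(-½))*0 = -7*(-2 - 2)*0 = -7*(-4)*0 = 28*0 = 0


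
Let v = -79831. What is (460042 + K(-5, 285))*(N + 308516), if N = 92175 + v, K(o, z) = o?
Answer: 147607471820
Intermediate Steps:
N = 12344 (N = 92175 - 79831 = 12344)
(460042 + K(-5, 285))*(N + 308516) = (460042 - 5)*(12344 + 308516) = 460037*320860 = 147607471820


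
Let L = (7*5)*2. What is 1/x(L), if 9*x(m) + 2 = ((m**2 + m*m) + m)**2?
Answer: 9/97416898 ≈ 9.2386e-8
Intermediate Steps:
L = 70 (L = 35*2 = 70)
x(m) = -2/9 + (m + 2*m**2)**2/9 (x(m) = -2/9 + ((m**2 + m*m) + m)**2/9 = -2/9 + ((m**2 + m**2) + m)**2/9 = -2/9 + (2*m**2 + m)**2/9 = -2/9 + (m + 2*m**2)**2/9)
1/x(L) = 1/(-2/9 + (1/9)*70**2*(1 + 2*70)**2) = 1/(-2/9 + (1/9)*4900*(1 + 140)**2) = 1/(-2/9 + (1/9)*4900*141**2) = 1/(-2/9 + (1/9)*4900*19881) = 1/(-2/9 + 10824100) = 1/(97416898/9) = 9/97416898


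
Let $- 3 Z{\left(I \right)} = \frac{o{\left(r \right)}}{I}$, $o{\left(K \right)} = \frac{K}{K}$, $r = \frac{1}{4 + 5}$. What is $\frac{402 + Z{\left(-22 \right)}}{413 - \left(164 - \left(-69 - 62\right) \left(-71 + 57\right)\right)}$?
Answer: $\frac{26533}{137478} \approx 0.193$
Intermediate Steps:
$r = \frac{1}{9} \approx 0.11111$
$o{\left(K \right)} = 1$
$Z{\left(I \right)} = - \frac{1}{3 I}$ ($Z{\left(I \right)} = - \frac{1 \frac{1}{I}}{3} = - \frac{1}{3 I}$)
$\frac{402 + Z{\left(-22 \right)}}{413 - \left(164 - \left(-69 - 62\right) \left(-71 + 57\right)\right)} = \frac{402 - \frac{1}{3 \left(-22\right)}}{413 - \left(164 - \left(-69 - 62\right) \left(-71 + 57\right)\right)} = \frac{402 - - \frac{1}{66}}{413 - -1670} = \frac{402 + \frac{1}{66}}{413 + \left(1834 - 164\right)} = \frac{26533}{66 \left(413 + 1670\right)} = \frac{26533}{66 \cdot 2083} = \frac{26533}{66} \cdot \frac{1}{2083} = \frac{26533}{137478}$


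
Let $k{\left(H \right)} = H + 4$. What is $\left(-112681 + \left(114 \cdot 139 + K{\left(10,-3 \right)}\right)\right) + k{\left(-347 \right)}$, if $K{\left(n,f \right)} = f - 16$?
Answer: $-97197$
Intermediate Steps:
$k{\left(H \right)} = 4 + H$
$K{\left(n,f \right)} = -16 + f$
$\left(-112681 + \left(114 \cdot 139 + K{\left(10,-3 \right)}\right)\right) + k{\left(-347 \right)} = \left(-112681 + \left(114 \cdot 139 - 19\right)\right) + \left(4 - 347\right) = \left(-112681 + \left(15846 - 19\right)\right) - 343 = \left(-112681 + 15827\right) - 343 = -96854 - 343 = -97197$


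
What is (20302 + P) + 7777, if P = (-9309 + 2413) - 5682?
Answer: 15501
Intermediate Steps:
P = -12578 (P = -6896 - 5682 = -12578)
(20302 + P) + 7777 = (20302 - 12578) + 7777 = 7724 + 7777 = 15501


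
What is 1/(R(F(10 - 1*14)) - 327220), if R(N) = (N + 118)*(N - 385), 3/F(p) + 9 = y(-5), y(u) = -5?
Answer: -196/73028177 ≈ -2.6839e-6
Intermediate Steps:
F(p) = -3/14 (F(p) = 3/(-9 - 5) = 3/(-14) = 3*(-1/14) = -3/14)
R(N) = (-385 + N)*(118 + N) (R(N) = (118 + N)*(-385 + N) = (-385 + N)*(118 + N))
1/(R(F(10 - 1*14)) - 327220) = 1/((-45430 + (-3/14)**2 - 267*(-3/14)) - 327220) = 1/((-45430 + 9/196 + 801/14) - 327220) = 1/(-8893057/196 - 327220) = 1/(-73028177/196) = -196/73028177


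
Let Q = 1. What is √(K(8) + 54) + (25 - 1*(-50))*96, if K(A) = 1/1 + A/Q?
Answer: 7200 + 3*√7 ≈ 7207.9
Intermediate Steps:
K(A) = 1 + A (K(A) = 1/1 + A/1 = 1*1 + A*1 = 1 + A)
√(K(8) + 54) + (25 - 1*(-50))*96 = √((1 + 8) + 54) + (25 - 1*(-50))*96 = √(9 + 54) + (25 + 50)*96 = √63 + 75*96 = 3*√7 + 7200 = 7200 + 3*√7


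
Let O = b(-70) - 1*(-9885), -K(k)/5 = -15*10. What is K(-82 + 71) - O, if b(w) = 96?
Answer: -9231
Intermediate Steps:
K(k) = 750 (K(k) = -(-75)*10 = -5*(-150) = 750)
O = 9981 (O = 96 - 1*(-9885) = 96 + 9885 = 9981)
K(-82 + 71) - O = 750 - 1*9981 = 750 - 9981 = -9231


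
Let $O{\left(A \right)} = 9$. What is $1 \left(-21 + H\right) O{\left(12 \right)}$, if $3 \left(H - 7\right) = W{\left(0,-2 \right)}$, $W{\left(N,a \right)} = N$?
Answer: $-126$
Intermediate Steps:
$H = 7$ ($H = 7 + \frac{1}{3} \cdot 0 = 7 + 0 = 7$)
$1 \left(-21 + H\right) O{\left(12 \right)} = 1 \left(-21 + 7\right) 9 = 1 \left(-14\right) 9 = \left(-14\right) 9 = -126$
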